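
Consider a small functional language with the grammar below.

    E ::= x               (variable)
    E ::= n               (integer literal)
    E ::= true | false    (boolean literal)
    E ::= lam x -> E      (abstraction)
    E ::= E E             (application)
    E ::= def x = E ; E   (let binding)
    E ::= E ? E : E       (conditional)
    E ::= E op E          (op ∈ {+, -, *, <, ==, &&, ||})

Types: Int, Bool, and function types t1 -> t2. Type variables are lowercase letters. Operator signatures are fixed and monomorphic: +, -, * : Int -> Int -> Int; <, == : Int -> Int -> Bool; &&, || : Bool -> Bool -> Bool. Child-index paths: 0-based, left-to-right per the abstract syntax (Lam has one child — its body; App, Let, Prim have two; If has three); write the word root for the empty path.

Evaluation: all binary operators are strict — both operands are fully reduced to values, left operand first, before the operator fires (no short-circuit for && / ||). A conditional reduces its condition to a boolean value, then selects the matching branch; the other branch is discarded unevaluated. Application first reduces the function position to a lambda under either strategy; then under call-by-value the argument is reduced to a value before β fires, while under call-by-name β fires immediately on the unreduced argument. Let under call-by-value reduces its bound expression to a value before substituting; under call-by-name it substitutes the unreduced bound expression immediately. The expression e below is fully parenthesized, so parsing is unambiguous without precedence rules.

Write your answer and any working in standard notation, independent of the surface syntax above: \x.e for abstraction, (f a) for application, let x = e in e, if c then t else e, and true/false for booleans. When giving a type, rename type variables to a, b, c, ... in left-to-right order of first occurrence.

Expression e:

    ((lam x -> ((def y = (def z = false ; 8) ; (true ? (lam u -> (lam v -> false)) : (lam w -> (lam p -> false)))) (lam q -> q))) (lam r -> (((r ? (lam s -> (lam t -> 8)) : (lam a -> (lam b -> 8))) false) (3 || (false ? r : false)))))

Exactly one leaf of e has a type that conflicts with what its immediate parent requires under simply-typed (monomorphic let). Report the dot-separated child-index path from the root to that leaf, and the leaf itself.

Answer: 1.0.1.0 : 3

Trace:
let z : Bool
let y : Int
  unify Bool ~ Bool
\v._ : c -> Bool
\u._ : b -> c -> Bool
\p._ : e -> Bool
\w._ : d -> e -> Bool
  unify b -> c -> Bool ~ d -> e -> Bool
  unify b ~ d
  unify c -> Bool ~ e -> Bool
  unify c ~ e
  unify Bool ~ Bool
q : f
\q._ : f -> f
  unify d -> e -> Bool ~ (f -> f) -> g
  unify d ~ f -> f
  unify e -> Bool ~ g
_ _ : e -> Bool
\x._ : a -> e -> Bool
r : h
  unify h ~ Bool
\t._ : j -> Int
\s._ : i -> j -> Int
\b._ : l -> Int
\a._ : k -> l -> Int
  unify i -> j -> Int ~ k -> l -> Int
  unify i ~ k
  unify j -> Int ~ l -> Int
  unify j ~ l
  unify Int ~ Int
  unify k -> l -> Int ~ Bool -> m
  unify k ~ Bool
  unify l -> Int ~ m
_ _ : l -> Int
  unify Int ~ Bool
  FAIL: mismatch Int ~ Bool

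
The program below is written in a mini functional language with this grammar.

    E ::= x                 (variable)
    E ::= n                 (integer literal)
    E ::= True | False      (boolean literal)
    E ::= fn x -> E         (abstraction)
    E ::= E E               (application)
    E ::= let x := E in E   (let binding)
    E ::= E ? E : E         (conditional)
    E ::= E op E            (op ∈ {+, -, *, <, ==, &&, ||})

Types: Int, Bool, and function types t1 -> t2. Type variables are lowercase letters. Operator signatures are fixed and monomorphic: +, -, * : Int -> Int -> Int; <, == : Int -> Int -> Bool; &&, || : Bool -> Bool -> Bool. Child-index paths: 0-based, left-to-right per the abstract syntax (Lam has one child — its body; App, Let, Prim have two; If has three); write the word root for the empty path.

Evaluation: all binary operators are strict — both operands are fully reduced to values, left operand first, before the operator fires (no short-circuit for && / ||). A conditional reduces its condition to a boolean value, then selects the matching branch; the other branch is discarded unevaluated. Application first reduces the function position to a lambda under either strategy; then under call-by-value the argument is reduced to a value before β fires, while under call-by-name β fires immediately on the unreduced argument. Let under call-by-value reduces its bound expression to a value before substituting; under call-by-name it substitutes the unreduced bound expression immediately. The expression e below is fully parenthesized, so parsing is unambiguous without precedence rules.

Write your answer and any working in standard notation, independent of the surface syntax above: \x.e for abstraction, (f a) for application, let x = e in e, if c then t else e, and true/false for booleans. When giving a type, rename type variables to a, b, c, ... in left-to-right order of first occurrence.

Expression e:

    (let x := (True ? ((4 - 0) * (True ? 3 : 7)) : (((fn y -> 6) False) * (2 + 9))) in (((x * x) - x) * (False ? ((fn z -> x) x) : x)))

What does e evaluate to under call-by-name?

Derivation:
step 0: (let x = (if true then ((4 - 0) * (if true then 3 else 7)) else (((\y.6) false) * (2 + 9))) in (((x * x) - x) * (if false then ((\z.x) x) else x)))
step 1: [let@root] ((((if true then ((4 - 0) * (if true then 3 else 7)) else (((\y.6) false) * (2 + 9))) * (if true then ((4 - 0) * (if true then 3 else 7)) else (((\y.6) false) * (2 + 9)))) - (if true then ((4 - 0) * (if true then 3 else 7)) else (((\y.6) false) * (2 + 9)))) * (if false then ((\z.(if true then ((4 - 0) * (if true then 3 else 7)) else (((\y.6) false) * (2 + 9)))) (if true then ((4 - 0) * (if true then 3 else 7)) else (((\y.6) false) * (2 + 9)))) else (if true then ((4 - 0) * (if true then 3 else 7)) else (((\y.6) false) * (2 + 9)))))
step 2: [if@0.0.0] (((((4 - 0) * (if true then 3 else 7)) * (if true then ((4 - 0) * (if true then 3 else 7)) else (((\y.6) false) * (2 + 9)))) - (if true then ((4 - 0) * (if true then 3 else 7)) else (((\y.6) false) * (2 + 9)))) * (if false then ((\z.(if true then ((4 - 0) * (if true then 3 else 7)) else (((\y.6) false) * (2 + 9)))) (if true then ((4 - 0) * (if true then 3 else 7)) else (((\y.6) false) * (2 + 9)))) else (if true then ((4 - 0) * (if true then 3 else 7)) else (((\y.6) false) * (2 + 9)))))
step 3: [delta@0.0.0.0] ((((4 * (if true then 3 else 7)) * (if true then ((4 - 0) * (if true then 3 else 7)) else (((\y.6) false) * (2 + 9)))) - (if true then ((4 - 0) * (if true then 3 else 7)) else (((\y.6) false) * (2 + 9)))) * (if false then ((\z.(if true then ((4 - 0) * (if true then 3 else 7)) else (((\y.6) false) * (2 + 9)))) (if true then ((4 - 0) * (if true then 3 else 7)) else (((\y.6) false) * (2 + 9)))) else (if true then ((4 - 0) * (if true then 3 else 7)) else (((\y.6) false) * (2 + 9)))))
step 4: [if@0.0.0.1] ((((4 * 3) * (if true then ((4 - 0) * (if true then 3 else 7)) else (((\y.6) false) * (2 + 9)))) - (if true then ((4 - 0) * (if true then 3 else 7)) else (((\y.6) false) * (2 + 9)))) * (if false then ((\z.(if true then ((4 - 0) * (if true then 3 else 7)) else (((\y.6) false) * (2 + 9)))) (if true then ((4 - 0) * (if true then 3 else 7)) else (((\y.6) false) * (2 + 9)))) else (if true then ((4 - 0) * (if true then 3 else 7)) else (((\y.6) false) * (2 + 9)))))
step 5: [delta@0.0.0] (((12 * (if true then ((4 - 0) * (if true then 3 else 7)) else (((\y.6) false) * (2 + 9)))) - (if true then ((4 - 0) * (if true then 3 else 7)) else (((\y.6) false) * (2 + 9)))) * (if false then ((\z.(if true then ((4 - 0) * (if true then 3 else 7)) else (((\y.6) false) * (2 + 9)))) (if true then ((4 - 0) * (if true then 3 else 7)) else (((\y.6) false) * (2 + 9)))) else (if true then ((4 - 0) * (if true then 3 else 7)) else (((\y.6) false) * (2 + 9)))))
step 6: [if@0.0.1] (((12 * ((4 - 0) * (if true then 3 else 7))) - (if true then ((4 - 0) * (if true then 3 else 7)) else (((\y.6) false) * (2 + 9)))) * (if false then ((\z.(if true then ((4 - 0) * (if true then 3 else 7)) else (((\y.6) false) * (2 + 9)))) (if true then ((4 - 0) * (if true then 3 else 7)) else (((\y.6) false) * (2 + 9)))) else (if true then ((4 - 0) * (if true then 3 else 7)) else (((\y.6) false) * (2 + 9)))))
step 7: [delta@0.0.1.0] (((12 * (4 * (if true then 3 else 7))) - (if true then ((4 - 0) * (if true then 3 else 7)) else (((\y.6) false) * (2 + 9)))) * (if false then ((\z.(if true then ((4 - 0) * (if true then 3 else 7)) else (((\y.6) false) * (2 + 9)))) (if true then ((4 - 0) * (if true then 3 else 7)) else (((\y.6) false) * (2 + 9)))) else (if true then ((4 - 0) * (if true then 3 else 7)) else (((\y.6) false) * (2 + 9)))))
step 8: [if@0.0.1.1] (((12 * (4 * 3)) - (if true then ((4 - 0) * (if true then 3 else 7)) else (((\y.6) false) * (2 + 9)))) * (if false then ((\z.(if true then ((4 - 0) * (if true then 3 else 7)) else (((\y.6) false) * (2 + 9)))) (if true then ((4 - 0) * (if true then 3 else 7)) else (((\y.6) false) * (2 + 9)))) else (if true then ((4 - 0) * (if true then 3 else 7)) else (((\y.6) false) * (2 + 9)))))
step 9: [delta@0.0.1] (((12 * 12) - (if true then ((4 - 0) * (if true then 3 else 7)) else (((\y.6) false) * (2 + 9)))) * (if false then ((\z.(if true then ((4 - 0) * (if true then 3 else 7)) else (((\y.6) false) * (2 + 9)))) (if true then ((4 - 0) * (if true then 3 else 7)) else (((\y.6) false) * (2 + 9)))) else (if true then ((4 - 0) * (if true then 3 else 7)) else (((\y.6) false) * (2 + 9)))))
step 10: [delta@0.0] ((144 - (if true then ((4 - 0) * (if true then 3 else 7)) else (((\y.6) false) * (2 + 9)))) * (if false then ((\z.(if true then ((4 - 0) * (if true then 3 else 7)) else (((\y.6) false) * (2 + 9)))) (if true then ((4 - 0) * (if true then 3 else 7)) else (((\y.6) false) * (2 + 9)))) else (if true then ((4 - 0) * (if true then 3 else 7)) else (((\y.6) false) * (2 + 9)))))
step 11: [if@0.1] ((144 - ((4 - 0) * (if true then 3 else 7))) * (if false then ((\z.(if true then ((4 - 0) * (if true then 3 else 7)) else (((\y.6) false) * (2 + 9)))) (if true then ((4 - 0) * (if true then 3 else 7)) else (((\y.6) false) * (2 + 9)))) else (if true then ((4 - 0) * (if true then 3 else 7)) else (((\y.6) false) * (2 + 9)))))
step 12: [delta@0.1.0] ((144 - (4 * (if true then 3 else 7))) * (if false then ((\z.(if true then ((4 - 0) * (if true then 3 else 7)) else (((\y.6) false) * (2 + 9)))) (if true then ((4 - 0) * (if true then 3 else 7)) else (((\y.6) false) * (2 + 9)))) else (if true then ((4 - 0) * (if true then 3 else 7)) else (((\y.6) false) * (2 + 9)))))
step 13: [if@0.1.1] ((144 - (4 * 3)) * (if false then ((\z.(if true then ((4 - 0) * (if true then 3 else 7)) else (((\y.6) false) * (2 + 9)))) (if true then ((4 - 0) * (if true then 3 else 7)) else (((\y.6) false) * (2 + 9)))) else (if true then ((4 - 0) * (if true then 3 else 7)) else (((\y.6) false) * (2 + 9)))))
step 14: [delta@0.1] ((144 - 12) * (if false then ((\z.(if true then ((4 - 0) * (if true then 3 else 7)) else (((\y.6) false) * (2 + 9)))) (if true then ((4 - 0) * (if true then 3 else 7)) else (((\y.6) false) * (2 + 9)))) else (if true then ((4 - 0) * (if true then 3 else 7)) else (((\y.6) false) * (2 + 9)))))
step 15: [delta@0] (132 * (if false then ((\z.(if true then ((4 - 0) * (if true then 3 else 7)) else (((\y.6) false) * (2 + 9)))) (if true then ((4 - 0) * (if true then 3 else 7)) else (((\y.6) false) * (2 + 9)))) else (if true then ((4 - 0) * (if true then 3 else 7)) else (((\y.6) false) * (2 + 9)))))
step 16: [if@1] (132 * (if true then ((4 - 0) * (if true then 3 else 7)) else (((\y.6) false) * (2 + 9))))
step 17: [if@1] (132 * ((4 - 0) * (if true then 3 else 7)))
step 18: [delta@1.0] (132 * (4 * (if true then 3 else 7)))
step 19: [if@1.1] (132 * (4 * 3))
step 20: [delta@1] (132 * 12)
step 21: [delta@root] 1584

Answer: 1584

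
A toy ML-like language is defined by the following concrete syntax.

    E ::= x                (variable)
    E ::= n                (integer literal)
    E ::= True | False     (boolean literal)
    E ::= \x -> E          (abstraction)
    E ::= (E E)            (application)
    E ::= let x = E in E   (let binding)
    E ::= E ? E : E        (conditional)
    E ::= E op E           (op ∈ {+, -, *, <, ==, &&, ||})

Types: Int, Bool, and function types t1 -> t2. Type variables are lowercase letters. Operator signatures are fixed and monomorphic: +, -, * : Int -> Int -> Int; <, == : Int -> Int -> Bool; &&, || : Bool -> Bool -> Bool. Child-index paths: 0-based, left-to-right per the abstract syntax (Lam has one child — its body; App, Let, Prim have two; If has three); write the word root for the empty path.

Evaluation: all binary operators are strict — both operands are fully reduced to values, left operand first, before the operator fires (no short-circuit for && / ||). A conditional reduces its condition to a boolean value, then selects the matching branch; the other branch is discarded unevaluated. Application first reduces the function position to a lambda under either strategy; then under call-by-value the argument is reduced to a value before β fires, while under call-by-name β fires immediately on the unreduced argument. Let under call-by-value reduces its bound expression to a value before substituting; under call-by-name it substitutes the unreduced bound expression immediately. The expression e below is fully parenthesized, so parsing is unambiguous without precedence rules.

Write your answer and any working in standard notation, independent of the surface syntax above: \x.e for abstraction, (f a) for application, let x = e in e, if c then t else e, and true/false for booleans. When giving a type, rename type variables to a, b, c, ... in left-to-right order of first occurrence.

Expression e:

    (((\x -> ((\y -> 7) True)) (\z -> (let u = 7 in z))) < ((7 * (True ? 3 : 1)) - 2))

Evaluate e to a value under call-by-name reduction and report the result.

Working:
step 0: (((\x.((\y.7) true)) (\z.(let u = 7 in z))) < ((7 * (if true then 3 else 1)) - 2))
step 1: [beta@0] (((\y.7) true) < ((7 * (if true then 3 else 1)) - 2))
step 2: [beta@0] (7 < ((7 * (if true then 3 else 1)) - 2))
step 3: [if@1.0.1] (7 < ((7 * 3) - 2))
step 4: [delta@1.0] (7 < (21 - 2))
step 5: [delta@1] (7 < 19)
step 6: [delta@root] true

Answer: true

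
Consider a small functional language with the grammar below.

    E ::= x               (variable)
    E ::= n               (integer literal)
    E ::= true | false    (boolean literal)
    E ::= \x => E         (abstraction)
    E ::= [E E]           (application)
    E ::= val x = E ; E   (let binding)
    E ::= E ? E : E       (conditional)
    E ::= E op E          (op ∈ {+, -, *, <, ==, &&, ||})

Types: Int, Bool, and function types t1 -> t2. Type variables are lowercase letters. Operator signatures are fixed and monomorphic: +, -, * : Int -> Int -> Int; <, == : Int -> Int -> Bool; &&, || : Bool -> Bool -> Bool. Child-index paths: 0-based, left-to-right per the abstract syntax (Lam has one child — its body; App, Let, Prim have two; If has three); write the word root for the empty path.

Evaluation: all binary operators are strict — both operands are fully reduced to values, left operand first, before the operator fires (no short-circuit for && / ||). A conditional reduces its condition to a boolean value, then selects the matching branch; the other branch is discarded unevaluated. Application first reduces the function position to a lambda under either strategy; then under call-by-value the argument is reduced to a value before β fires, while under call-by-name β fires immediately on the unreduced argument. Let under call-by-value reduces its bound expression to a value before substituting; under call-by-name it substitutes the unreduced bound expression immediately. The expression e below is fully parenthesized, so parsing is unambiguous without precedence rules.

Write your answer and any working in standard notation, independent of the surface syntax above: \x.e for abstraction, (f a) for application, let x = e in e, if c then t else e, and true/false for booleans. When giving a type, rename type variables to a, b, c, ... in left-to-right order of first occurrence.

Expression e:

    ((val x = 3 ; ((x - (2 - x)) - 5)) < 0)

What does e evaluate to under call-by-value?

Derivation:
step 0: ((let x = 3 in ((x - (2 - x)) - 5)) < 0)
step 1: [let@0] (((3 - (2 - 3)) - 5) < 0)
step 2: [delta@0.0.1] (((3 - -1) - 5) < 0)
step 3: [delta@0.0] ((4 - 5) < 0)
step 4: [delta@0] (-1 < 0)
step 5: [delta@root] true

Answer: true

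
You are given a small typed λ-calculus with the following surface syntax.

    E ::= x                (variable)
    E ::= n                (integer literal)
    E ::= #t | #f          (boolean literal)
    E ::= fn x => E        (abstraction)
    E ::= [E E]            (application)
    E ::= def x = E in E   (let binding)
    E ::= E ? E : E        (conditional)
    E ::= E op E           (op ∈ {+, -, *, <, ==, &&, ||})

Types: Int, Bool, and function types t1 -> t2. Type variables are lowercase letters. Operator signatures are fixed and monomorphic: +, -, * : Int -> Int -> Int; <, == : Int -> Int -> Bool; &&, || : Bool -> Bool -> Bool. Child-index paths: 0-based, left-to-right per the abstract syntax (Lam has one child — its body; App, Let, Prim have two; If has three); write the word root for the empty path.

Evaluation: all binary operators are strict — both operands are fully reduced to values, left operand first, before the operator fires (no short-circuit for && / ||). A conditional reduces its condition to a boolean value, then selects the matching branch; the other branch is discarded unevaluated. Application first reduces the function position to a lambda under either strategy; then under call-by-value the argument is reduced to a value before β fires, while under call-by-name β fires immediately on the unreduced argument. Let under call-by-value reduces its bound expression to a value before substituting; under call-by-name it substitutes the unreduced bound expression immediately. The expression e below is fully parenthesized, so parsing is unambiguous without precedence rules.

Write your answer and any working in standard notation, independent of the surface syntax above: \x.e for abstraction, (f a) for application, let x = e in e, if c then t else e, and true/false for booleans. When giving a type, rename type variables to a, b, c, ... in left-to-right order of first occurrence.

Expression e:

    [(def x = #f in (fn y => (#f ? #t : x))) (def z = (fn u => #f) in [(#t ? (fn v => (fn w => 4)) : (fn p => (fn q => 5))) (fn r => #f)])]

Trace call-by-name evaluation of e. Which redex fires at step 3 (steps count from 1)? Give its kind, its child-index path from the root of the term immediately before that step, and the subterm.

Working:
step 0: ((let x = false in (\y.(if false then true else x))) (let z = (\u.false) in ((if true then (\v.(\w.4)) else (\p.(\q.5))) (\r.false))))
step 1: [let@0] ((\y.(if false then true else false)) (let z = (\u.false) in ((if true then (\v.(\w.4)) else (\p.(\q.5))) (\r.false))))
step 2: [beta@root] (if false then true else false)
step 3: [if@root] false

Answer: if at root : (if false then true else false)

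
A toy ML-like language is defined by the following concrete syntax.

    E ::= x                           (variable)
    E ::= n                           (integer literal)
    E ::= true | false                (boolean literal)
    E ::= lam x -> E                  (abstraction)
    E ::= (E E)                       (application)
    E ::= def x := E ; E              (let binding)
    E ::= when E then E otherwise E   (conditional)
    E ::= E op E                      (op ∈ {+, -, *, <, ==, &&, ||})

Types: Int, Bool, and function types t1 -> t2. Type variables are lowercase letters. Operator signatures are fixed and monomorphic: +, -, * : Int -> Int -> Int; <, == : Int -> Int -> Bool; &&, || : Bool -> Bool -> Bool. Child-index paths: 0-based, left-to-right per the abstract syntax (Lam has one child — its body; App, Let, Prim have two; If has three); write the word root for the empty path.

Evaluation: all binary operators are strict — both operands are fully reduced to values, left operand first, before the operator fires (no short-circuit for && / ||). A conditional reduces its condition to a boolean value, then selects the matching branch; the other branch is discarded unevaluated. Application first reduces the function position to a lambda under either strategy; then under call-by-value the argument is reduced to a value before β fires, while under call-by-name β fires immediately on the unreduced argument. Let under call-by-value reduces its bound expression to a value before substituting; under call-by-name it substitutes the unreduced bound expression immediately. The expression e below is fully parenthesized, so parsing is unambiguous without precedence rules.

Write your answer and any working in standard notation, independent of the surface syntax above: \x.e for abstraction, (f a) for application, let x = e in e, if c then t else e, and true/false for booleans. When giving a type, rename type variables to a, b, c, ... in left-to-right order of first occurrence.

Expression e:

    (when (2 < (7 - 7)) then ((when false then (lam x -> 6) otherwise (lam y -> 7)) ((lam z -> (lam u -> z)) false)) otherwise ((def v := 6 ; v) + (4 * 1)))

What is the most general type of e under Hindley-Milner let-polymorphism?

Answer: Int

Working:
  unify Int ~ Int
  unify Int ~ Int
  unify Int ~ Int
  unify Int ~ Int
  unify Bool ~ Bool
  unify Bool ~ Bool
\x._ : a -> Int
\y._ : b -> Int
  unify a -> Int ~ b -> Int
  unify a ~ b
  unify Int ~ Int
z : c
\u._ : d -> c
\z._ : c -> d -> c
  unify c -> d -> c ~ Bool -> e
  unify c ~ Bool
  unify d -> Bool ~ e
_ _ : d -> Bool
  unify b -> Int ~ (d -> Bool) -> f
  unify b ~ d -> Bool
  unify Int ~ f
_ _ : Int
let v : Int
v : Int
  unify Int ~ Int
  unify Int ~ Int
  unify Int ~ Int
  unify Int ~ Int
  unify Int ~ Int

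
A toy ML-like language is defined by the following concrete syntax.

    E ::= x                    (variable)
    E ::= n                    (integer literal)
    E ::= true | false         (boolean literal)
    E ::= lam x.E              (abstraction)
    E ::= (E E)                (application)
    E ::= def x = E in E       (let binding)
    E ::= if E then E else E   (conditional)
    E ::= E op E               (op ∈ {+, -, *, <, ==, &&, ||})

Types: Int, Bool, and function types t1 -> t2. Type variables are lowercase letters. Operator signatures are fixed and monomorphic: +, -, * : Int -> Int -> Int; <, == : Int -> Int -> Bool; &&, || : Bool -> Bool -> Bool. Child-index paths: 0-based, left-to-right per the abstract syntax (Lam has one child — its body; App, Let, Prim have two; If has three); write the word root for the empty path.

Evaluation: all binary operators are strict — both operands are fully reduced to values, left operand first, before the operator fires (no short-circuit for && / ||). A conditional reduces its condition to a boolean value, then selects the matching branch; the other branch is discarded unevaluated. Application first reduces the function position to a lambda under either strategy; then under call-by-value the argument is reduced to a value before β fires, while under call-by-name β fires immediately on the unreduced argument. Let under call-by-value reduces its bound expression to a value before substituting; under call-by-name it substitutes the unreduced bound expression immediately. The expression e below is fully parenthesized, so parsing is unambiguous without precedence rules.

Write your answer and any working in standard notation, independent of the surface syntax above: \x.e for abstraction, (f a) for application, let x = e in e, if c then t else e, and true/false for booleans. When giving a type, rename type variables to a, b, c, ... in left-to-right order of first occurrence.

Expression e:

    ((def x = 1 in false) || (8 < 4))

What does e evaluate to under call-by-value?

Answer: false

Working:
step 0: ((let x = 1 in false) || (8 < 4))
step 1: [let@0] (false || (8 < 4))
step 2: [delta@1] (false || false)
step 3: [delta@root] false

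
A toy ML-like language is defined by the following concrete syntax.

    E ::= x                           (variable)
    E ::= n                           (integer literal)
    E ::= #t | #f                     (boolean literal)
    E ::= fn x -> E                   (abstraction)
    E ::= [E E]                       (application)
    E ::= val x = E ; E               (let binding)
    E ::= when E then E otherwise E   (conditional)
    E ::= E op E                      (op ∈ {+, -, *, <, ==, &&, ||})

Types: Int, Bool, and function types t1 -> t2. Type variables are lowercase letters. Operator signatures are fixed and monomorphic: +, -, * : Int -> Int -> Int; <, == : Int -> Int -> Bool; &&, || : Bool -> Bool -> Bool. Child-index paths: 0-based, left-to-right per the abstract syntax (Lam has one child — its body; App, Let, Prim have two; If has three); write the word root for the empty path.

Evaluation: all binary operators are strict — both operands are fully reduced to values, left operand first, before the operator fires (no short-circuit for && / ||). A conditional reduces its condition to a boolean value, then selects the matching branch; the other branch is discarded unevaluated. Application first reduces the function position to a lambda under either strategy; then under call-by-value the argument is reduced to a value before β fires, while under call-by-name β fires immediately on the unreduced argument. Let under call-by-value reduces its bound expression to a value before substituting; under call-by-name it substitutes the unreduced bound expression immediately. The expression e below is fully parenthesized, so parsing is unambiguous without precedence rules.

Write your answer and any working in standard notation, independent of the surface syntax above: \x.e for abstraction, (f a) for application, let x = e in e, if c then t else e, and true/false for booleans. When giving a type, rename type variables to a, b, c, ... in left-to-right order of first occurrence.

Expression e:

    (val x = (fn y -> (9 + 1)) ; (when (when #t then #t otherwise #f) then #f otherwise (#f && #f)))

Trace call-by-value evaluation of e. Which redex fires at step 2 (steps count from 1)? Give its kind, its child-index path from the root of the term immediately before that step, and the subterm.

Answer: if at 0 : (if true then true else false)

Working:
step 0: (let x = (\y.(9 + 1)) in (if (if true then true else false) then false else (false && false)))
step 1: [let@root] (if (if true then true else false) then false else (false && false))
step 2: [if@0] (if true then false else (false && false))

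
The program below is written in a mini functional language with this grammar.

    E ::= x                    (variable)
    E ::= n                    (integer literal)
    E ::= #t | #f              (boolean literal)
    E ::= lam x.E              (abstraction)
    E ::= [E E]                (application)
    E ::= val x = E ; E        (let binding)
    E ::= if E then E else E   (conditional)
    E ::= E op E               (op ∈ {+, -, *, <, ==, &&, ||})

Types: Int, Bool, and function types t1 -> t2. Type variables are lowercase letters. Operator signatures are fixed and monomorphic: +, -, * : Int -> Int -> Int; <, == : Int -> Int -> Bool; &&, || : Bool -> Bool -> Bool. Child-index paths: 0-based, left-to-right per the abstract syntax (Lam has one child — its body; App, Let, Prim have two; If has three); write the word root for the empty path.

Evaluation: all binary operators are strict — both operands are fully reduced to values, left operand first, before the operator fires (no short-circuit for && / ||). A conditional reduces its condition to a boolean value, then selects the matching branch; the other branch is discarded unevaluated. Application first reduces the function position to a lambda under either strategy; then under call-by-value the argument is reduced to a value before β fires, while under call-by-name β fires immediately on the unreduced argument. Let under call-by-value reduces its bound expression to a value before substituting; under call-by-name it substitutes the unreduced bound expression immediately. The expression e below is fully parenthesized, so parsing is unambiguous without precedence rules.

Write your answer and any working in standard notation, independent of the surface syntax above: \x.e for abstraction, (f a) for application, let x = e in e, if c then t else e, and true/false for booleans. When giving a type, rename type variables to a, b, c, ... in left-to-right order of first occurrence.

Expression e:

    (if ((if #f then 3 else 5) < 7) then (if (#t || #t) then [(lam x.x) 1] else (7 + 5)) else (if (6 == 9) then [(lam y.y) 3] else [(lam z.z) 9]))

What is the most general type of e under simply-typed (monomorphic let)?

Answer: Int

Trace:
  unify Bool ~ Bool
  unify Int ~ Int
  unify Int ~ Int
  unify Int ~ Int
  unify Bool ~ Bool
  unify Bool ~ Bool
  unify Bool ~ Bool
  unify Bool ~ Bool
x : a
\x._ : a -> a
  unify a -> a ~ Int -> b
  unify a ~ Int
  unify Int ~ b
_ _ : Int
  unify Int ~ Int
  unify Int ~ Int
  unify Int ~ Int
  unify Int ~ Int
  unify Int ~ Int
  unify Bool ~ Bool
y : c
\y._ : c -> c
  unify c -> c ~ Int -> d
  unify c ~ Int
  unify Int ~ d
_ _ : Int
z : e
\z._ : e -> e
  unify e -> e ~ Int -> f
  unify e ~ Int
  unify Int ~ f
_ _ : Int
  unify Int ~ Int
  unify Int ~ Int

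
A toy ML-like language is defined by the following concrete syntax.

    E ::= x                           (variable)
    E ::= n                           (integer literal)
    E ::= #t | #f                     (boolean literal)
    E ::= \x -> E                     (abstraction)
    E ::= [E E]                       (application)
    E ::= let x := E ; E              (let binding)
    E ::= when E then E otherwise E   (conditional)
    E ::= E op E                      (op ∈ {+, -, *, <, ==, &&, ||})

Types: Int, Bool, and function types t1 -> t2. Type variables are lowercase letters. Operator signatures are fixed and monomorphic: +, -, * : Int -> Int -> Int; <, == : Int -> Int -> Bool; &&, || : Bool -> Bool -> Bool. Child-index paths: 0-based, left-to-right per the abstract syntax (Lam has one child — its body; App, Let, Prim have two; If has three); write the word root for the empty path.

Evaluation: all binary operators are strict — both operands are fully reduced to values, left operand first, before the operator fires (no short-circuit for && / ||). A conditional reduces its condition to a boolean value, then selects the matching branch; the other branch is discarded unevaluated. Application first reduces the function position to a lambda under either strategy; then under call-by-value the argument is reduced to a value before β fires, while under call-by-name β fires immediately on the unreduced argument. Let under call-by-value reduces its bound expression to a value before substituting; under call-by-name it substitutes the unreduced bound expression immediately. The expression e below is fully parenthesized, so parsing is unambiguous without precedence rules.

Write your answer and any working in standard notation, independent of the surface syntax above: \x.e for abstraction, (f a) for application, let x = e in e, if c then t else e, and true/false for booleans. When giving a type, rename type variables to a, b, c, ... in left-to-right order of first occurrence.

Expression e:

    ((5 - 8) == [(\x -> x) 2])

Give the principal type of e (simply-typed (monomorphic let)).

Trace:
  unify Int ~ Int
  unify Int ~ Int
  unify Int ~ Int
x : a
\x._ : a -> a
  unify a -> a ~ Int -> b
  unify a ~ Int
  unify Int ~ b
_ _ : Int
  unify Int ~ Int

Answer: Bool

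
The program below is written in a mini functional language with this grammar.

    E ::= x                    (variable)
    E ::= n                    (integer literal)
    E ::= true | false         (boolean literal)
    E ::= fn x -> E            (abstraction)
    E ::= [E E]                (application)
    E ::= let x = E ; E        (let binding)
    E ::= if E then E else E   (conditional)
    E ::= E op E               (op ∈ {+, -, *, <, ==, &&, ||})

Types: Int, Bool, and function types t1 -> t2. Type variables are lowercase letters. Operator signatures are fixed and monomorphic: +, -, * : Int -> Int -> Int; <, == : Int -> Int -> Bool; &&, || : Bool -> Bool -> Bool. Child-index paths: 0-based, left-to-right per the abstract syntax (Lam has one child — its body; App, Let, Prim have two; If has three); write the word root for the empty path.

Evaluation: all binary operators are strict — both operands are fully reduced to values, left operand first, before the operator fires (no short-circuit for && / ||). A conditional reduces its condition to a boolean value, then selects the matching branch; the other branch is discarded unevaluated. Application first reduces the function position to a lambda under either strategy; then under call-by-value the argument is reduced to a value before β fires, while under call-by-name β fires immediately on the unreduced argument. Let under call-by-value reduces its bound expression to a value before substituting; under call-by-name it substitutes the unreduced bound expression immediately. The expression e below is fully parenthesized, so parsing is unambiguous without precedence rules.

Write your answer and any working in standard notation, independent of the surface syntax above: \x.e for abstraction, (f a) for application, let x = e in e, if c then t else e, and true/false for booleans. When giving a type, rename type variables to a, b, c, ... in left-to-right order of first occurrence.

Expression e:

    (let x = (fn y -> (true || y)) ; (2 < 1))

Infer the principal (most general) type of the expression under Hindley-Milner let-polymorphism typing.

Trace:
  unify Bool ~ Bool
y : a
  unify a ~ Bool
\y._ : Bool -> Bool
let x : Bool -> Bool
  unify Int ~ Int
  unify Int ~ Int

Answer: Bool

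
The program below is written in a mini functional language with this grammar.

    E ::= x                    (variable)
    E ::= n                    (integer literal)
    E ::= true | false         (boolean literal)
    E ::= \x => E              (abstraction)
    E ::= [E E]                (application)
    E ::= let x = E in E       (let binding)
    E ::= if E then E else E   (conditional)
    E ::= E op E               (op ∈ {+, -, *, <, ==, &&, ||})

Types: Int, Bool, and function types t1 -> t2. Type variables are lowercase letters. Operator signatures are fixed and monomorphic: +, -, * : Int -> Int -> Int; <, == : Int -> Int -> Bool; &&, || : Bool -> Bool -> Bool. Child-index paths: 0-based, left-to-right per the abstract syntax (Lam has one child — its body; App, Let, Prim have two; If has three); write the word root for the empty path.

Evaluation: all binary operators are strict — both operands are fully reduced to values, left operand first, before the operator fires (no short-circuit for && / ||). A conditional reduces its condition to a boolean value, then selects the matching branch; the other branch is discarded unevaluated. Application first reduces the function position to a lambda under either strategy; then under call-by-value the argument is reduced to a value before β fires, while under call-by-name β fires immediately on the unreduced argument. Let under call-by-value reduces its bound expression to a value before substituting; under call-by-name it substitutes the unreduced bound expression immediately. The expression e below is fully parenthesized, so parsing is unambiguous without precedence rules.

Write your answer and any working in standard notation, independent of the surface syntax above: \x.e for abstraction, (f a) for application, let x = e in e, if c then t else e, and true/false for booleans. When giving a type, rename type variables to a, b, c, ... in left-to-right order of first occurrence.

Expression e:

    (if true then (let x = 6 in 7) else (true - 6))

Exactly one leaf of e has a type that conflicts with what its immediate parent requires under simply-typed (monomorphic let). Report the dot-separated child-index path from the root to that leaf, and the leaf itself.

Answer: 2.0 : true

Derivation:
  unify Bool ~ Bool
let x : Int
  unify Bool ~ Int
  FAIL: mismatch Bool ~ Int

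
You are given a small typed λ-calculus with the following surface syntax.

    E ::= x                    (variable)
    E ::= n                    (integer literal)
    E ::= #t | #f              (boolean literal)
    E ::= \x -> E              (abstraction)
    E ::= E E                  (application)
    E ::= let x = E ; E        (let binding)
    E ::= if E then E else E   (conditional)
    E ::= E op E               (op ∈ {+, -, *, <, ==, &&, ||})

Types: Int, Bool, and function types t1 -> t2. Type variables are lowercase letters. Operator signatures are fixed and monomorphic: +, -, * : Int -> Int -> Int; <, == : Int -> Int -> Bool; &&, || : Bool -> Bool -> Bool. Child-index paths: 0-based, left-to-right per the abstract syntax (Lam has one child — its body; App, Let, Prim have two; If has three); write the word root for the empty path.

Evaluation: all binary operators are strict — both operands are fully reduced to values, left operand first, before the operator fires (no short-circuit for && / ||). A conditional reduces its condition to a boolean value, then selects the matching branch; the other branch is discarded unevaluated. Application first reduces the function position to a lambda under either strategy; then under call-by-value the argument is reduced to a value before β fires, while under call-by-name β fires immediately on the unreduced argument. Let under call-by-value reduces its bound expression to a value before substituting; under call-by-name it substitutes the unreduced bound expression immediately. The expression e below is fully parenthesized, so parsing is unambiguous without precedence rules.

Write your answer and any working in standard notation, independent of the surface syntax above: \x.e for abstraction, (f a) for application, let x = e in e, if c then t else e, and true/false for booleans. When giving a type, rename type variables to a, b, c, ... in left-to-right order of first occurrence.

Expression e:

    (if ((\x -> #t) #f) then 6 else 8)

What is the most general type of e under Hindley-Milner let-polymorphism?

Answer: Int

Derivation:
\x._ : a -> Bool
  unify a -> Bool ~ Bool -> b
  unify a ~ Bool
  unify Bool ~ b
_ _ : Bool
  unify Bool ~ Bool
  unify Int ~ Int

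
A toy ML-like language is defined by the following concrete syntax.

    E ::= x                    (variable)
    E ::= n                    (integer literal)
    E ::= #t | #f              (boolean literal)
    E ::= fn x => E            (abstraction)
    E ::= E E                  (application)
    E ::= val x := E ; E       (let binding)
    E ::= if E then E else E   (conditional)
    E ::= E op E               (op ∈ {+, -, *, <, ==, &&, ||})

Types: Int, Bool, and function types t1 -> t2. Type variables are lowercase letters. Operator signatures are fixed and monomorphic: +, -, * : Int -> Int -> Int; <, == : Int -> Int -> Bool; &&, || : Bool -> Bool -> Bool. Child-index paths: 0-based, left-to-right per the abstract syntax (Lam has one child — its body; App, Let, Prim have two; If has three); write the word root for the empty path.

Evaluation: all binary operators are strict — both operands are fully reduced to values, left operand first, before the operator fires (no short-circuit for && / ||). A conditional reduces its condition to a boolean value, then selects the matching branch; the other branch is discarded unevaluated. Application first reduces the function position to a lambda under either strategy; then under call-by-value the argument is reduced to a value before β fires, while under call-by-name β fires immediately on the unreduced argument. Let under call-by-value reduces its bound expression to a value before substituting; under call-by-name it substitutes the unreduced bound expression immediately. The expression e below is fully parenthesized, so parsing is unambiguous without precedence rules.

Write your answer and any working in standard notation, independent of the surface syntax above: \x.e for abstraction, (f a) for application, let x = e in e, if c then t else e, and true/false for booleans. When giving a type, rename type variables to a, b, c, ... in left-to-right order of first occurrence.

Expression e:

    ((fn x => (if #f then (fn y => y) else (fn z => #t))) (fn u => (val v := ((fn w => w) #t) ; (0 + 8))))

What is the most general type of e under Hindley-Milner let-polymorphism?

Derivation:
  unify Bool ~ Bool
y : b
\y._ : b -> b
\z._ : c -> Bool
  unify b -> b ~ c -> Bool
  unify b ~ c
  unify c ~ Bool
\x._ : a -> Bool -> Bool
w : e
\w._ : e -> e
  unify e -> e ~ Bool -> f
  unify e ~ Bool
  unify Bool ~ f
_ _ : Bool
let v : Bool
  unify Int ~ Int
  unify Int ~ Int
\u._ : d -> Int
  unify a -> Bool -> Bool ~ (d -> Int) -> g
  unify a ~ d -> Int
  unify Bool -> Bool ~ g
_ _ : Bool -> Bool

Answer: Bool -> Bool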